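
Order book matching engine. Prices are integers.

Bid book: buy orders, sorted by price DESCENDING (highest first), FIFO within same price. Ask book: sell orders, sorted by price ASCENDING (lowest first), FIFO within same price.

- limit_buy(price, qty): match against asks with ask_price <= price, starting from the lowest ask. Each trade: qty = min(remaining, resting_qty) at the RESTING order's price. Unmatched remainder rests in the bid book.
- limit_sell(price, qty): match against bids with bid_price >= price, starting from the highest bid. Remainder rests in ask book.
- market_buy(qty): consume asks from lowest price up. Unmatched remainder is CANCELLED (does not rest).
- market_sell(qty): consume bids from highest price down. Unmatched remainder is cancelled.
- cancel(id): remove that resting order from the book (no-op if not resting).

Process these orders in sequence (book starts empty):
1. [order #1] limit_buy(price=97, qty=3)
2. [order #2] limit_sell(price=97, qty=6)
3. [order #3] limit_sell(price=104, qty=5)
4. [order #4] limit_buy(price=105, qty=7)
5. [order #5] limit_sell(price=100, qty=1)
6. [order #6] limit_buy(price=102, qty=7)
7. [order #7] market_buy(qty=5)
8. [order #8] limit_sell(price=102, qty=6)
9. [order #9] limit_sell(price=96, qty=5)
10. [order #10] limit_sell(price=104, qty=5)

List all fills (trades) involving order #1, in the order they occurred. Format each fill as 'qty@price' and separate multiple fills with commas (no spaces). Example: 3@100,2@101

Answer: 3@97

Derivation:
After op 1 [order #1] limit_buy(price=97, qty=3): fills=none; bids=[#1:3@97] asks=[-]
After op 2 [order #2] limit_sell(price=97, qty=6): fills=#1x#2:3@97; bids=[-] asks=[#2:3@97]
After op 3 [order #3] limit_sell(price=104, qty=5): fills=none; bids=[-] asks=[#2:3@97 #3:5@104]
After op 4 [order #4] limit_buy(price=105, qty=7): fills=#4x#2:3@97 #4x#3:4@104; bids=[-] asks=[#3:1@104]
After op 5 [order #5] limit_sell(price=100, qty=1): fills=none; bids=[-] asks=[#5:1@100 #3:1@104]
After op 6 [order #6] limit_buy(price=102, qty=7): fills=#6x#5:1@100; bids=[#6:6@102] asks=[#3:1@104]
After op 7 [order #7] market_buy(qty=5): fills=#7x#3:1@104; bids=[#6:6@102] asks=[-]
After op 8 [order #8] limit_sell(price=102, qty=6): fills=#6x#8:6@102; bids=[-] asks=[-]
After op 9 [order #9] limit_sell(price=96, qty=5): fills=none; bids=[-] asks=[#9:5@96]
After op 10 [order #10] limit_sell(price=104, qty=5): fills=none; bids=[-] asks=[#9:5@96 #10:5@104]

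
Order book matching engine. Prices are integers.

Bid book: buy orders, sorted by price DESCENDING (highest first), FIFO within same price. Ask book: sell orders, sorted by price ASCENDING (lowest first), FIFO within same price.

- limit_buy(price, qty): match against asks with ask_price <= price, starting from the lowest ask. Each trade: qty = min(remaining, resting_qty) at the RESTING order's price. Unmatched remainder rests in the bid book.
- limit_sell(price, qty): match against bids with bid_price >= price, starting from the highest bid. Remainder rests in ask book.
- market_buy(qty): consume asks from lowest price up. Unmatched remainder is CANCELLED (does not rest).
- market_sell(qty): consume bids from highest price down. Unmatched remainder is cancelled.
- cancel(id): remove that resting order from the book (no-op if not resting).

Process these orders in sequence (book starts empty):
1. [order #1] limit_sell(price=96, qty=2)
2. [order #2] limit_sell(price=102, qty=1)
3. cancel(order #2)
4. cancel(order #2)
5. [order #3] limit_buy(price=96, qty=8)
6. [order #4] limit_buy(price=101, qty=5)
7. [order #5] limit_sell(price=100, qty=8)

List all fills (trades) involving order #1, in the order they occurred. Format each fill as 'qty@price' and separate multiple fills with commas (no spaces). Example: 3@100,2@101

After op 1 [order #1] limit_sell(price=96, qty=2): fills=none; bids=[-] asks=[#1:2@96]
After op 2 [order #2] limit_sell(price=102, qty=1): fills=none; bids=[-] asks=[#1:2@96 #2:1@102]
After op 3 cancel(order #2): fills=none; bids=[-] asks=[#1:2@96]
After op 4 cancel(order #2): fills=none; bids=[-] asks=[#1:2@96]
After op 5 [order #3] limit_buy(price=96, qty=8): fills=#3x#1:2@96; bids=[#3:6@96] asks=[-]
After op 6 [order #4] limit_buy(price=101, qty=5): fills=none; bids=[#4:5@101 #3:6@96] asks=[-]
After op 7 [order #5] limit_sell(price=100, qty=8): fills=#4x#5:5@101; bids=[#3:6@96] asks=[#5:3@100]

Answer: 2@96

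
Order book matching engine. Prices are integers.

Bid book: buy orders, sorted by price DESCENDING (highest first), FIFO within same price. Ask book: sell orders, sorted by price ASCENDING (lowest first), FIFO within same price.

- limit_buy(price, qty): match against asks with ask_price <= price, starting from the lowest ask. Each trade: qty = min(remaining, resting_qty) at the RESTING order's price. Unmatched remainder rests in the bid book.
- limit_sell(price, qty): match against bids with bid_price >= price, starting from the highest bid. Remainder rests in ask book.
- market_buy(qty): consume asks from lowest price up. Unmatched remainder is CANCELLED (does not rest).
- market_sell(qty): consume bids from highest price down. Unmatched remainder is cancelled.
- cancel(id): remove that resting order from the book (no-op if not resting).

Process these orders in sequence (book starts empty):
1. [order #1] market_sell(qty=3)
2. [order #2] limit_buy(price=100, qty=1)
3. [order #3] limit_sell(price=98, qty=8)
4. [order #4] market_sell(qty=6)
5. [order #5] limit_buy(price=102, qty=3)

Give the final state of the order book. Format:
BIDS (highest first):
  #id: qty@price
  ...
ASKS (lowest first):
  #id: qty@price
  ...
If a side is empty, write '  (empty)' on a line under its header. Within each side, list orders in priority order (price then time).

After op 1 [order #1] market_sell(qty=3): fills=none; bids=[-] asks=[-]
After op 2 [order #2] limit_buy(price=100, qty=1): fills=none; bids=[#2:1@100] asks=[-]
After op 3 [order #3] limit_sell(price=98, qty=8): fills=#2x#3:1@100; bids=[-] asks=[#3:7@98]
After op 4 [order #4] market_sell(qty=6): fills=none; bids=[-] asks=[#3:7@98]
After op 5 [order #5] limit_buy(price=102, qty=3): fills=#5x#3:3@98; bids=[-] asks=[#3:4@98]

Answer: BIDS (highest first):
  (empty)
ASKS (lowest first):
  #3: 4@98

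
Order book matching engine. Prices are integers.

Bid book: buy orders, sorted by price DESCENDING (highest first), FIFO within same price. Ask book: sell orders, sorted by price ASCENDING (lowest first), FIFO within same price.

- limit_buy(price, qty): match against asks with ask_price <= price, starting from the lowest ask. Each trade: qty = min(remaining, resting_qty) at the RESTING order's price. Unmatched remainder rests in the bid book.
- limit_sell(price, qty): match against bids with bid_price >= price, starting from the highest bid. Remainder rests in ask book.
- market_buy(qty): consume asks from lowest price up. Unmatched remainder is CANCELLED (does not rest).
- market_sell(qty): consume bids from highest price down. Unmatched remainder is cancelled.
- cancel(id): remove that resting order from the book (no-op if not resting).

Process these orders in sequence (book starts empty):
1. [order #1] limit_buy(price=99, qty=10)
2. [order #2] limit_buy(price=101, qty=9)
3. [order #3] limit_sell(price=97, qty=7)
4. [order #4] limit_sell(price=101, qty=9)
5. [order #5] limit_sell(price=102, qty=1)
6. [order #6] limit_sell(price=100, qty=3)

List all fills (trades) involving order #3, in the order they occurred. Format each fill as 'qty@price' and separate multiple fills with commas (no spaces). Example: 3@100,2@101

After op 1 [order #1] limit_buy(price=99, qty=10): fills=none; bids=[#1:10@99] asks=[-]
After op 2 [order #2] limit_buy(price=101, qty=9): fills=none; bids=[#2:9@101 #1:10@99] asks=[-]
After op 3 [order #3] limit_sell(price=97, qty=7): fills=#2x#3:7@101; bids=[#2:2@101 #1:10@99] asks=[-]
After op 4 [order #4] limit_sell(price=101, qty=9): fills=#2x#4:2@101; bids=[#1:10@99] asks=[#4:7@101]
After op 5 [order #5] limit_sell(price=102, qty=1): fills=none; bids=[#1:10@99] asks=[#4:7@101 #5:1@102]
After op 6 [order #6] limit_sell(price=100, qty=3): fills=none; bids=[#1:10@99] asks=[#6:3@100 #4:7@101 #5:1@102]

Answer: 7@101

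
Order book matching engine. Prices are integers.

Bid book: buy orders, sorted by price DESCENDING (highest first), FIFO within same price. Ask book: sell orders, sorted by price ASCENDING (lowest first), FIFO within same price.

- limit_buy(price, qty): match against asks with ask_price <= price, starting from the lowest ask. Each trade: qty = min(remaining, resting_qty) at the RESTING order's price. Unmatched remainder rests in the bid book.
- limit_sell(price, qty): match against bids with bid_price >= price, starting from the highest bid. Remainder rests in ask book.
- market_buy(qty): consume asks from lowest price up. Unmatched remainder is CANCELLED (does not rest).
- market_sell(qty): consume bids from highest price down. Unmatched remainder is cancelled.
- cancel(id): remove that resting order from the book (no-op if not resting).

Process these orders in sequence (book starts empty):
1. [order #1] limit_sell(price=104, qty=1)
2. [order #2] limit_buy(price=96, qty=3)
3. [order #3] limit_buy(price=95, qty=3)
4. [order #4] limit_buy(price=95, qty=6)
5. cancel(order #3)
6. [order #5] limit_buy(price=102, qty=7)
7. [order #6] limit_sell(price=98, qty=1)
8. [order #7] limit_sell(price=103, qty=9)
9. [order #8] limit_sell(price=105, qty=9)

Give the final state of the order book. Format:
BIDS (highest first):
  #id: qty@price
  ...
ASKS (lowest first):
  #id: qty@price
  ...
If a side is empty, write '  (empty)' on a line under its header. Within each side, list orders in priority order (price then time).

Answer: BIDS (highest first):
  #5: 6@102
  #2: 3@96
  #4: 6@95
ASKS (lowest first):
  #7: 9@103
  #1: 1@104
  #8: 9@105

Derivation:
After op 1 [order #1] limit_sell(price=104, qty=1): fills=none; bids=[-] asks=[#1:1@104]
After op 2 [order #2] limit_buy(price=96, qty=3): fills=none; bids=[#2:3@96] asks=[#1:1@104]
After op 3 [order #3] limit_buy(price=95, qty=3): fills=none; bids=[#2:3@96 #3:3@95] asks=[#1:1@104]
After op 4 [order #4] limit_buy(price=95, qty=6): fills=none; bids=[#2:3@96 #3:3@95 #4:6@95] asks=[#1:1@104]
After op 5 cancel(order #3): fills=none; bids=[#2:3@96 #4:6@95] asks=[#1:1@104]
After op 6 [order #5] limit_buy(price=102, qty=7): fills=none; bids=[#5:7@102 #2:3@96 #4:6@95] asks=[#1:1@104]
After op 7 [order #6] limit_sell(price=98, qty=1): fills=#5x#6:1@102; bids=[#5:6@102 #2:3@96 #4:6@95] asks=[#1:1@104]
After op 8 [order #7] limit_sell(price=103, qty=9): fills=none; bids=[#5:6@102 #2:3@96 #4:6@95] asks=[#7:9@103 #1:1@104]
After op 9 [order #8] limit_sell(price=105, qty=9): fills=none; bids=[#5:6@102 #2:3@96 #4:6@95] asks=[#7:9@103 #1:1@104 #8:9@105]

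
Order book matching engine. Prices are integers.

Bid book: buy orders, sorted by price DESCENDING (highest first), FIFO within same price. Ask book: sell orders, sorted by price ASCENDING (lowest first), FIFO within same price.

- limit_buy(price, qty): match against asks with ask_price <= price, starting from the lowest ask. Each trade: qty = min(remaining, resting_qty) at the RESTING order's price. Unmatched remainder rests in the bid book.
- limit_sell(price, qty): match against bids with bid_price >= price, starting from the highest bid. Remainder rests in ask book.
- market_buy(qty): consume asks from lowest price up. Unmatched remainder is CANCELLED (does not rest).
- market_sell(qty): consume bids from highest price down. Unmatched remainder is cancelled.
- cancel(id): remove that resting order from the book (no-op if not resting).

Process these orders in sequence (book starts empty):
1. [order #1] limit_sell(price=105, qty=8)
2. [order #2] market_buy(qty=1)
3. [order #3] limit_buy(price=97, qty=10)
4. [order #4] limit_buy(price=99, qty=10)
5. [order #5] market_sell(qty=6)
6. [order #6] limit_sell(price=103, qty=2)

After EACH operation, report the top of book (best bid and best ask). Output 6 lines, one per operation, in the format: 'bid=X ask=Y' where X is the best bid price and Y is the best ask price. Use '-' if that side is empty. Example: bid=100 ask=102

After op 1 [order #1] limit_sell(price=105, qty=8): fills=none; bids=[-] asks=[#1:8@105]
After op 2 [order #2] market_buy(qty=1): fills=#2x#1:1@105; bids=[-] asks=[#1:7@105]
After op 3 [order #3] limit_buy(price=97, qty=10): fills=none; bids=[#3:10@97] asks=[#1:7@105]
After op 4 [order #4] limit_buy(price=99, qty=10): fills=none; bids=[#4:10@99 #3:10@97] asks=[#1:7@105]
After op 5 [order #5] market_sell(qty=6): fills=#4x#5:6@99; bids=[#4:4@99 #3:10@97] asks=[#1:7@105]
After op 6 [order #6] limit_sell(price=103, qty=2): fills=none; bids=[#4:4@99 #3:10@97] asks=[#6:2@103 #1:7@105]

Answer: bid=- ask=105
bid=- ask=105
bid=97 ask=105
bid=99 ask=105
bid=99 ask=105
bid=99 ask=103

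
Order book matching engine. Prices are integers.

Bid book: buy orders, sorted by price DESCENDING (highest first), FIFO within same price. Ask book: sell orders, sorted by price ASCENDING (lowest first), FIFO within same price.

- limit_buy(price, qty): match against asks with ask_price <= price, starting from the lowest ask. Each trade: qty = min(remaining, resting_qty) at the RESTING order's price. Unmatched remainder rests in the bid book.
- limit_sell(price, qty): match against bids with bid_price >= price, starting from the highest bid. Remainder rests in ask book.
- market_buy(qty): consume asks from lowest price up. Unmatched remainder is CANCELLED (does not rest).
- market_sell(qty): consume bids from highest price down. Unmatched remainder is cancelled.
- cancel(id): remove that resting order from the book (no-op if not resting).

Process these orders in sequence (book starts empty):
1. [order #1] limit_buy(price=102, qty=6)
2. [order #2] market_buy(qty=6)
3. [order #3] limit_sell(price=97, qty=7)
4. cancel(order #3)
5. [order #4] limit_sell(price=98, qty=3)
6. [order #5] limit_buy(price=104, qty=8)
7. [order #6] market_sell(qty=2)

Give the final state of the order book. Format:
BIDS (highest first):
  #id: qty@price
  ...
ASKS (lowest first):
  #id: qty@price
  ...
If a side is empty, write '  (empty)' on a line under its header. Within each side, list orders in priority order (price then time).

After op 1 [order #1] limit_buy(price=102, qty=6): fills=none; bids=[#1:6@102] asks=[-]
After op 2 [order #2] market_buy(qty=6): fills=none; bids=[#1:6@102] asks=[-]
After op 3 [order #3] limit_sell(price=97, qty=7): fills=#1x#3:6@102; bids=[-] asks=[#3:1@97]
After op 4 cancel(order #3): fills=none; bids=[-] asks=[-]
After op 5 [order #4] limit_sell(price=98, qty=3): fills=none; bids=[-] asks=[#4:3@98]
After op 6 [order #5] limit_buy(price=104, qty=8): fills=#5x#4:3@98; bids=[#5:5@104] asks=[-]
After op 7 [order #6] market_sell(qty=2): fills=#5x#6:2@104; bids=[#5:3@104] asks=[-]

Answer: BIDS (highest first):
  #5: 3@104
ASKS (lowest first):
  (empty)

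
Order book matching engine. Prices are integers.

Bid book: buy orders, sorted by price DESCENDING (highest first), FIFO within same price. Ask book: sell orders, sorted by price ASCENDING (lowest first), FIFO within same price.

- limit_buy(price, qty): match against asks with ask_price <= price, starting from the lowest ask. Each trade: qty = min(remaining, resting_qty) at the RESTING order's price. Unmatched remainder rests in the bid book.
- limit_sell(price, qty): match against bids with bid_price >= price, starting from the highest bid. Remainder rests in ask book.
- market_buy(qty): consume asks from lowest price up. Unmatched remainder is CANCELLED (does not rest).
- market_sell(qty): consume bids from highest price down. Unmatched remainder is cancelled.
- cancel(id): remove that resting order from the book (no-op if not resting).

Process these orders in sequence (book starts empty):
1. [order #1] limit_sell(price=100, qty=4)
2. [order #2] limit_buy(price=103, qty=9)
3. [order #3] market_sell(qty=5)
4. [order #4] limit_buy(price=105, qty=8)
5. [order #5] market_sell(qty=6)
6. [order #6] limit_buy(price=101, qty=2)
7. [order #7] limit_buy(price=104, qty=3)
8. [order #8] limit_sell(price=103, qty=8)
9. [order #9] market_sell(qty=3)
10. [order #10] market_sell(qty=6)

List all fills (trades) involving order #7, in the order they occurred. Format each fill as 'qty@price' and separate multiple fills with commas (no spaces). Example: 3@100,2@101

Answer: 3@104

Derivation:
After op 1 [order #1] limit_sell(price=100, qty=4): fills=none; bids=[-] asks=[#1:4@100]
After op 2 [order #2] limit_buy(price=103, qty=9): fills=#2x#1:4@100; bids=[#2:5@103] asks=[-]
After op 3 [order #3] market_sell(qty=5): fills=#2x#3:5@103; bids=[-] asks=[-]
After op 4 [order #4] limit_buy(price=105, qty=8): fills=none; bids=[#4:8@105] asks=[-]
After op 5 [order #5] market_sell(qty=6): fills=#4x#5:6@105; bids=[#4:2@105] asks=[-]
After op 6 [order #6] limit_buy(price=101, qty=2): fills=none; bids=[#4:2@105 #6:2@101] asks=[-]
After op 7 [order #7] limit_buy(price=104, qty=3): fills=none; bids=[#4:2@105 #7:3@104 #6:2@101] asks=[-]
After op 8 [order #8] limit_sell(price=103, qty=8): fills=#4x#8:2@105 #7x#8:3@104; bids=[#6:2@101] asks=[#8:3@103]
After op 9 [order #9] market_sell(qty=3): fills=#6x#9:2@101; bids=[-] asks=[#8:3@103]
After op 10 [order #10] market_sell(qty=6): fills=none; bids=[-] asks=[#8:3@103]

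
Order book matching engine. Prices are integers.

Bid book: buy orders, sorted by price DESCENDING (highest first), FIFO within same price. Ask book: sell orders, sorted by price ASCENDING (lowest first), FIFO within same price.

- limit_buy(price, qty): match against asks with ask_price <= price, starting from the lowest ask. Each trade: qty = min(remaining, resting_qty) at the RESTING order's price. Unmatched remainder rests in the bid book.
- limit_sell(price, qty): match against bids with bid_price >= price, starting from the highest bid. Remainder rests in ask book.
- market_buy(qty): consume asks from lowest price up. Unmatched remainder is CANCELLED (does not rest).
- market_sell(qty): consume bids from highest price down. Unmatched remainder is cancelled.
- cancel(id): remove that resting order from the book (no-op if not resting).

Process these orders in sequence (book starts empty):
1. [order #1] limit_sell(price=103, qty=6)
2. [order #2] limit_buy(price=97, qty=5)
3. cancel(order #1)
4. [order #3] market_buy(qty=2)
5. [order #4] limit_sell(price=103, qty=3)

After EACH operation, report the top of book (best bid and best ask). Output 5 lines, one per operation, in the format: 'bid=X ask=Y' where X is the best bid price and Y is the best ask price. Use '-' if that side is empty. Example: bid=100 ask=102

After op 1 [order #1] limit_sell(price=103, qty=6): fills=none; bids=[-] asks=[#1:6@103]
After op 2 [order #2] limit_buy(price=97, qty=5): fills=none; bids=[#2:5@97] asks=[#1:6@103]
After op 3 cancel(order #1): fills=none; bids=[#2:5@97] asks=[-]
After op 4 [order #3] market_buy(qty=2): fills=none; bids=[#2:5@97] asks=[-]
After op 5 [order #4] limit_sell(price=103, qty=3): fills=none; bids=[#2:5@97] asks=[#4:3@103]

Answer: bid=- ask=103
bid=97 ask=103
bid=97 ask=-
bid=97 ask=-
bid=97 ask=103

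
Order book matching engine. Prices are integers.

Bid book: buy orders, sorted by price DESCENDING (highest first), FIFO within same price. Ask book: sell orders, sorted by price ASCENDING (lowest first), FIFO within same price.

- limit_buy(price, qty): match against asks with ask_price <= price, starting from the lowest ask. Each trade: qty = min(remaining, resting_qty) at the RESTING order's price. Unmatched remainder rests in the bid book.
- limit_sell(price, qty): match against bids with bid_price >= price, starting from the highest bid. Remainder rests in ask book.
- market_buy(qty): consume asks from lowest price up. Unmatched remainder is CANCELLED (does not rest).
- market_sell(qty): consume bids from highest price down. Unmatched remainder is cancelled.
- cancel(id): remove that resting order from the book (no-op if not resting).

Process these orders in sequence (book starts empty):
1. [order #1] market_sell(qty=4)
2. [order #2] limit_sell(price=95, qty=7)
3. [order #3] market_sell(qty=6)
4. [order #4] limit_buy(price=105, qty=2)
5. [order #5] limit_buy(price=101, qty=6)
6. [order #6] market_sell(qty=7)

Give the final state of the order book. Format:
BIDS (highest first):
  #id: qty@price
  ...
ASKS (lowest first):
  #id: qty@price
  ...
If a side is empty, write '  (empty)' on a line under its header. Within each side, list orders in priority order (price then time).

Answer: BIDS (highest first):
  (empty)
ASKS (lowest first):
  (empty)

Derivation:
After op 1 [order #1] market_sell(qty=4): fills=none; bids=[-] asks=[-]
After op 2 [order #2] limit_sell(price=95, qty=7): fills=none; bids=[-] asks=[#2:7@95]
After op 3 [order #3] market_sell(qty=6): fills=none; bids=[-] asks=[#2:7@95]
After op 4 [order #4] limit_buy(price=105, qty=2): fills=#4x#2:2@95; bids=[-] asks=[#2:5@95]
After op 5 [order #5] limit_buy(price=101, qty=6): fills=#5x#2:5@95; bids=[#5:1@101] asks=[-]
After op 6 [order #6] market_sell(qty=7): fills=#5x#6:1@101; bids=[-] asks=[-]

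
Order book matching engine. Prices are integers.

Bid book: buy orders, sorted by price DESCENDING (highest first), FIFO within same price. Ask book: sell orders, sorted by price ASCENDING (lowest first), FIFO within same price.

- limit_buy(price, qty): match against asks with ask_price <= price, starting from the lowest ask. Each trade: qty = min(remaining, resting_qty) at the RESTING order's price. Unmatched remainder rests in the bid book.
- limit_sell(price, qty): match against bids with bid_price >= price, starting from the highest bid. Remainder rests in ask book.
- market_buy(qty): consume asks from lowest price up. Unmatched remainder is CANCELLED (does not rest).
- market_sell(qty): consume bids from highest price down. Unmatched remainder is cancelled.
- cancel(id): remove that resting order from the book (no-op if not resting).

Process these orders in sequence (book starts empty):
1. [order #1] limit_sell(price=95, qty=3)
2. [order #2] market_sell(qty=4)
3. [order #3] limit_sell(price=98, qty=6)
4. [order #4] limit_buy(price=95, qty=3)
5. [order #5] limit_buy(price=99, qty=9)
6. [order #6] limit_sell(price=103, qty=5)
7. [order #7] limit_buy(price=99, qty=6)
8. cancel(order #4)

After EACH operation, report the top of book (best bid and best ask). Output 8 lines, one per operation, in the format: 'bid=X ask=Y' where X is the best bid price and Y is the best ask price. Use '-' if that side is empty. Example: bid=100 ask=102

After op 1 [order #1] limit_sell(price=95, qty=3): fills=none; bids=[-] asks=[#1:3@95]
After op 2 [order #2] market_sell(qty=4): fills=none; bids=[-] asks=[#1:3@95]
After op 3 [order #3] limit_sell(price=98, qty=6): fills=none; bids=[-] asks=[#1:3@95 #3:6@98]
After op 4 [order #4] limit_buy(price=95, qty=3): fills=#4x#1:3@95; bids=[-] asks=[#3:6@98]
After op 5 [order #5] limit_buy(price=99, qty=9): fills=#5x#3:6@98; bids=[#5:3@99] asks=[-]
After op 6 [order #6] limit_sell(price=103, qty=5): fills=none; bids=[#5:3@99] asks=[#6:5@103]
After op 7 [order #7] limit_buy(price=99, qty=6): fills=none; bids=[#5:3@99 #7:6@99] asks=[#6:5@103]
After op 8 cancel(order #4): fills=none; bids=[#5:3@99 #7:6@99] asks=[#6:5@103]

Answer: bid=- ask=95
bid=- ask=95
bid=- ask=95
bid=- ask=98
bid=99 ask=-
bid=99 ask=103
bid=99 ask=103
bid=99 ask=103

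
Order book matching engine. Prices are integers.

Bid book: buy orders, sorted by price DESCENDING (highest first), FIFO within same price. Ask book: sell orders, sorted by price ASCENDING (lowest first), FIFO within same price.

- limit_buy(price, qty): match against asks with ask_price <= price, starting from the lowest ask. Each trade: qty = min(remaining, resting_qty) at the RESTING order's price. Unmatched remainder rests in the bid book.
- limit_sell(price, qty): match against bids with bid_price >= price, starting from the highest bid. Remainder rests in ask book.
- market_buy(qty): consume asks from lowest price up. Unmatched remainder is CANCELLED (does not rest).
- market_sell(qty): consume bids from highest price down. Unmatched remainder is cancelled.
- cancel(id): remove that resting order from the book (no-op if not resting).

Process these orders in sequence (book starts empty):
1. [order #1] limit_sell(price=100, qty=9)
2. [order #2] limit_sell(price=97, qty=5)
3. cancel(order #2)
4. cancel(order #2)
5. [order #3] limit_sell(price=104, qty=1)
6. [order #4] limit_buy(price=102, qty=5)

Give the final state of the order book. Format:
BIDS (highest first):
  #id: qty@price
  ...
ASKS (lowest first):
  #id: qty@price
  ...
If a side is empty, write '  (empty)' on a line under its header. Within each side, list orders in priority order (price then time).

Answer: BIDS (highest first):
  (empty)
ASKS (lowest first):
  #1: 4@100
  #3: 1@104

Derivation:
After op 1 [order #1] limit_sell(price=100, qty=9): fills=none; bids=[-] asks=[#1:9@100]
After op 2 [order #2] limit_sell(price=97, qty=5): fills=none; bids=[-] asks=[#2:5@97 #1:9@100]
After op 3 cancel(order #2): fills=none; bids=[-] asks=[#1:9@100]
After op 4 cancel(order #2): fills=none; bids=[-] asks=[#1:9@100]
After op 5 [order #3] limit_sell(price=104, qty=1): fills=none; bids=[-] asks=[#1:9@100 #3:1@104]
After op 6 [order #4] limit_buy(price=102, qty=5): fills=#4x#1:5@100; bids=[-] asks=[#1:4@100 #3:1@104]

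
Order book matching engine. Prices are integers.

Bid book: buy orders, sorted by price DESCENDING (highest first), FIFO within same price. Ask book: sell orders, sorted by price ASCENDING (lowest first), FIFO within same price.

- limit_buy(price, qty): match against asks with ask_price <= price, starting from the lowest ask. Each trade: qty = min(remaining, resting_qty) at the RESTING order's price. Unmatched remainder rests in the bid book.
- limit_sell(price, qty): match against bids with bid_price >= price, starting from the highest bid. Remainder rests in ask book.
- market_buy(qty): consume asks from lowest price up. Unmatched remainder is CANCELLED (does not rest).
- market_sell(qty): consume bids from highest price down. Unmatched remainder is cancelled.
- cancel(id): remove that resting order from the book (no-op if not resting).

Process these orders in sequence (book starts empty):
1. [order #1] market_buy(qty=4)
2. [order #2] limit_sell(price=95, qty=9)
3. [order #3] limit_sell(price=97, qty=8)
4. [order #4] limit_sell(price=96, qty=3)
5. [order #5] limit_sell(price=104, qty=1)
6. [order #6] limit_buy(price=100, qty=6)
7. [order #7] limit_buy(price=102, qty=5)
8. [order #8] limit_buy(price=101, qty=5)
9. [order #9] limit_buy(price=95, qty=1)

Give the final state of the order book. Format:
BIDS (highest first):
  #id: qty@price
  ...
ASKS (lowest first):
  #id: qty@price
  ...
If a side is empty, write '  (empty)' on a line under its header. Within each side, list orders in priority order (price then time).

After op 1 [order #1] market_buy(qty=4): fills=none; bids=[-] asks=[-]
After op 2 [order #2] limit_sell(price=95, qty=9): fills=none; bids=[-] asks=[#2:9@95]
After op 3 [order #3] limit_sell(price=97, qty=8): fills=none; bids=[-] asks=[#2:9@95 #3:8@97]
After op 4 [order #4] limit_sell(price=96, qty=3): fills=none; bids=[-] asks=[#2:9@95 #4:3@96 #3:8@97]
After op 5 [order #5] limit_sell(price=104, qty=1): fills=none; bids=[-] asks=[#2:9@95 #4:3@96 #3:8@97 #5:1@104]
After op 6 [order #6] limit_buy(price=100, qty=6): fills=#6x#2:6@95; bids=[-] asks=[#2:3@95 #4:3@96 #3:8@97 #5:1@104]
After op 7 [order #7] limit_buy(price=102, qty=5): fills=#7x#2:3@95 #7x#4:2@96; bids=[-] asks=[#4:1@96 #3:8@97 #5:1@104]
After op 8 [order #8] limit_buy(price=101, qty=5): fills=#8x#4:1@96 #8x#3:4@97; bids=[-] asks=[#3:4@97 #5:1@104]
After op 9 [order #9] limit_buy(price=95, qty=1): fills=none; bids=[#9:1@95] asks=[#3:4@97 #5:1@104]

Answer: BIDS (highest first):
  #9: 1@95
ASKS (lowest first):
  #3: 4@97
  #5: 1@104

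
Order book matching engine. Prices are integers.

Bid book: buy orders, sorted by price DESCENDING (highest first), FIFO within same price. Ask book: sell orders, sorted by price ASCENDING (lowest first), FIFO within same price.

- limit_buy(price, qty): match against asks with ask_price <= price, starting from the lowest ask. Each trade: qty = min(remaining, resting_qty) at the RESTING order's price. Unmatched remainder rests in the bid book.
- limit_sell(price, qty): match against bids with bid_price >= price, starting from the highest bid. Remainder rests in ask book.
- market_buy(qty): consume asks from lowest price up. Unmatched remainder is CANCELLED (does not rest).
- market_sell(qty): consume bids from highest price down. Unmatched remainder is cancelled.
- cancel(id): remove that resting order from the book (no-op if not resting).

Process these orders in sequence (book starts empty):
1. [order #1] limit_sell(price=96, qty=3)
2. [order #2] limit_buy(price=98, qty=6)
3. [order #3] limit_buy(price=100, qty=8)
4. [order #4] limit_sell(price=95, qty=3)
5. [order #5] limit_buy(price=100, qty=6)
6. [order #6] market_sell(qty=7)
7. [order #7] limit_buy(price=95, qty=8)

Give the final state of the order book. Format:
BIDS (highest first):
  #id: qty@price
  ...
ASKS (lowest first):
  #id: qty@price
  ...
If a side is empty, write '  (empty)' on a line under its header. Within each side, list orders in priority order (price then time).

After op 1 [order #1] limit_sell(price=96, qty=3): fills=none; bids=[-] asks=[#1:3@96]
After op 2 [order #2] limit_buy(price=98, qty=6): fills=#2x#1:3@96; bids=[#2:3@98] asks=[-]
After op 3 [order #3] limit_buy(price=100, qty=8): fills=none; bids=[#3:8@100 #2:3@98] asks=[-]
After op 4 [order #4] limit_sell(price=95, qty=3): fills=#3x#4:3@100; bids=[#3:5@100 #2:3@98] asks=[-]
After op 5 [order #5] limit_buy(price=100, qty=6): fills=none; bids=[#3:5@100 #5:6@100 #2:3@98] asks=[-]
After op 6 [order #6] market_sell(qty=7): fills=#3x#6:5@100 #5x#6:2@100; bids=[#5:4@100 #2:3@98] asks=[-]
After op 7 [order #7] limit_buy(price=95, qty=8): fills=none; bids=[#5:4@100 #2:3@98 #7:8@95] asks=[-]

Answer: BIDS (highest first):
  #5: 4@100
  #2: 3@98
  #7: 8@95
ASKS (lowest first):
  (empty)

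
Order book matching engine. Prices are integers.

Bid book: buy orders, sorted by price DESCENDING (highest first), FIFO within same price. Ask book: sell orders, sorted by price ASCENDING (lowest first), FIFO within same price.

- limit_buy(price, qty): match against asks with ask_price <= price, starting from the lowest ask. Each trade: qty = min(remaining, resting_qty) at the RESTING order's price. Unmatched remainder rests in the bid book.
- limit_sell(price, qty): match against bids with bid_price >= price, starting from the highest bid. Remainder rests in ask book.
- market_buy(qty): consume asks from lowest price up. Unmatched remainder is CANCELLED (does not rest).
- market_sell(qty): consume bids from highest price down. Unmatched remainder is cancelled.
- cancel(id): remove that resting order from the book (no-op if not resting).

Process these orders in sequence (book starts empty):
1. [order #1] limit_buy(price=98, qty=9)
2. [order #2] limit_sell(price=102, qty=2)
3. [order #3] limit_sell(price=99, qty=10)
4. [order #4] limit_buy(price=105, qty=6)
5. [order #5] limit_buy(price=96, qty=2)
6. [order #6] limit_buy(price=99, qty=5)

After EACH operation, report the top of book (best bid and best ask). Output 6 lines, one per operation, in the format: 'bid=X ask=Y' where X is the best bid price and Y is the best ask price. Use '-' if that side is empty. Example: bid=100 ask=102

After op 1 [order #1] limit_buy(price=98, qty=9): fills=none; bids=[#1:9@98] asks=[-]
After op 2 [order #2] limit_sell(price=102, qty=2): fills=none; bids=[#1:9@98] asks=[#2:2@102]
After op 3 [order #3] limit_sell(price=99, qty=10): fills=none; bids=[#1:9@98] asks=[#3:10@99 #2:2@102]
After op 4 [order #4] limit_buy(price=105, qty=6): fills=#4x#3:6@99; bids=[#1:9@98] asks=[#3:4@99 #2:2@102]
After op 5 [order #5] limit_buy(price=96, qty=2): fills=none; bids=[#1:9@98 #5:2@96] asks=[#3:4@99 #2:2@102]
After op 6 [order #6] limit_buy(price=99, qty=5): fills=#6x#3:4@99; bids=[#6:1@99 #1:9@98 #5:2@96] asks=[#2:2@102]

Answer: bid=98 ask=-
bid=98 ask=102
bid=98 ask=99
bid=98 ask=99
bid=98 ask=99
bid=99 ask=102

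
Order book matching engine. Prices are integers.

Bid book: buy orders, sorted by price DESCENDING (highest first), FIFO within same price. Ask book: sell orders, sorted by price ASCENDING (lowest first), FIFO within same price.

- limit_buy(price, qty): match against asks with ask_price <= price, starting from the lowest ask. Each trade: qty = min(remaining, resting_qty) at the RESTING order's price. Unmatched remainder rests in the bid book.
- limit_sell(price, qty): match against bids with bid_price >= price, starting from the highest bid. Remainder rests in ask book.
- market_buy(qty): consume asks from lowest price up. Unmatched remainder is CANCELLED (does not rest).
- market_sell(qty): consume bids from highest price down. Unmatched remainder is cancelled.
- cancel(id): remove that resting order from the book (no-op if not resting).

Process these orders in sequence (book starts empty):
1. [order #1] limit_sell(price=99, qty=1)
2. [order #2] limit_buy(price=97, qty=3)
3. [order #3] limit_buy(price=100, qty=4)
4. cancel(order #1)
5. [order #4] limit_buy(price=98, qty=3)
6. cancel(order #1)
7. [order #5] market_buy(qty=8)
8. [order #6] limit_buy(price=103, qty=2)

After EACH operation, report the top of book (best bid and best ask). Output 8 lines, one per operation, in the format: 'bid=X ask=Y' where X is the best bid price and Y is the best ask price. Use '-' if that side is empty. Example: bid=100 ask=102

After op 1 [order #1] limit_sell(price=99, qty=1): fills=none; bids=[-] asks=[#1:1@99]
After op 2 [order #2] limit_buy(price=97, qty=3): fills=none; bids=[#2:3@97] asks=[#1:1@99]
After op 3 [order #3] limit_buy(price=100, qty=4): fills=#3x#1:1@99; bids=[#3:3@100 #2:3@97] asks=[-]
After op 4 cancel(order #1): fills=none; bids=[#3:3@100 #2:3@97] asks=[-]
After op 5 [order #4] limit_buy(price=98, qty=3): fills=none; bids=[#3:3@100 #4:3@98 #2:3@97] asks=[-]
After op 6 cancel(order #1): fills=none; bids=[#3:3@100 #4:3@98 #2:3@97] asks=[-]
After op 7 [order #5] market_buy(qty=8): fills=none; bids=[#3:3@100 #4:3@98 #2:3@97] asks=[-]
After op 8 [order #6] limit_buy(price=103, qty=2): fills=none; bids=[#6:2@103 #3:3@100 #4:3@98 #2:3@97] asks=[-]

Answer: bid=- ask=99
bid=97 ask=99
bid=100 ask=-
bid=100 ask=-
bid=100 ask=-
bid=100 ask=-
bid=100 ask=-
bid=103 ask=-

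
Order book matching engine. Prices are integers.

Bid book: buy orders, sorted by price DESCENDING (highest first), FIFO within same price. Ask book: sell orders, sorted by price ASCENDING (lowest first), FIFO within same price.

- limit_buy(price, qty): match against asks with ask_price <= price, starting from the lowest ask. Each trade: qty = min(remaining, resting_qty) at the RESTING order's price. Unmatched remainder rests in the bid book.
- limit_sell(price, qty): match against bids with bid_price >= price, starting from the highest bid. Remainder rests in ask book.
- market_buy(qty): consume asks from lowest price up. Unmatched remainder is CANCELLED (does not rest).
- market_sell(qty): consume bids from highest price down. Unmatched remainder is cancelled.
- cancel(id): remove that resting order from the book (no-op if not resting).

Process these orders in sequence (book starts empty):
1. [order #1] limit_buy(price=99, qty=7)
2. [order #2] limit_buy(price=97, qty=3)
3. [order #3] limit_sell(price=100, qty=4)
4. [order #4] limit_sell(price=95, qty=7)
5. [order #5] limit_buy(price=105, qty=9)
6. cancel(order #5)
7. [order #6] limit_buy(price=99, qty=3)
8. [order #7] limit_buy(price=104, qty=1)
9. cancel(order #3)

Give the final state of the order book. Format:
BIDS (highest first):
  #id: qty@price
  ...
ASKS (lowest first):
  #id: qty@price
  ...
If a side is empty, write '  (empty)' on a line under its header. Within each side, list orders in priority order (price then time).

Answer: BIDS (highest first):
  #7: 1@104
  #6: 3@99
  #2: 3@97
ASKS (lowest first):
  (empty)

Derivation:
After op 1 [order #1] limit_buy(price=99, qty=7): fills=none; bids=[#1:7@99] asks=[-]
After op 2 [order #2] limit_buy(price=97, qty=3): fills=none; bids=[#1:7@99 #2:3@97] asks=[-]
After op 3 [order #3] limit_sell(price=100, qty=4): fills=none; bids=[#1:7@99 #2:3@97] asks=[#3:4@100]
After op 4 [order #4] limit_sell(price=95, qty=7): fills=#1x#4:7@99; bids=[#2:3@97] asks=[#3:4@100]
After op 5 [order #5] limit_buy(price=105, qty=9): fills=#5x#3:4@100; bids=[#5:5@105 #2:3@97] asks=[-]
After op 6 cancel(order #5): fills=none; bids=[#2:3@97] asks=[-]
After op 7 [order #6] limit_buy(price=99, qty=3): fills=none; bids=[#6:3@99 #2:3@97] asks=[-]
After op 8 [order #7] limit_buy(price=104, qty=1): fills=none; bids=[#7:1@104 #6:3@99 #2:3@97] asks=[-]
After op 9 cancel(order #3): fills=none; bids=[#7:1@104 #6:3@99 #2:3@97] asks=[-]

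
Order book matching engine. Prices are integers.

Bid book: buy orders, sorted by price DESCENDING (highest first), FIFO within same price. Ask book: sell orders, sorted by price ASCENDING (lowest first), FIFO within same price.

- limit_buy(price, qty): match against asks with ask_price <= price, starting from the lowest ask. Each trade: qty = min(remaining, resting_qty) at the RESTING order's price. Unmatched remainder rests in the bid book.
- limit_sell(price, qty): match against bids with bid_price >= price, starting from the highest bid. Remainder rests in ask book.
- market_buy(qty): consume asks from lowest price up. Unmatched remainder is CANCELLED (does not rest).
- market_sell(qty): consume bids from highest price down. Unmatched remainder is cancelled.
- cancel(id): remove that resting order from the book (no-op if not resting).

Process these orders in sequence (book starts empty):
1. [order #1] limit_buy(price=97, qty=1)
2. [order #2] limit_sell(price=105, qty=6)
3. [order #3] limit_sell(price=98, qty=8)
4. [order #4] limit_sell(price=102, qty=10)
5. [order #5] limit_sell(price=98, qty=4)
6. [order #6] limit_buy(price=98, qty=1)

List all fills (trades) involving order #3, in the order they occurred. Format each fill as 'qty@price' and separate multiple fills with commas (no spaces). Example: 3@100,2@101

Answer: 1@98

Derivation:
After op 1 [order #1] limit_buy(price=97, qty=1): fills=none; bids=[#1:1@97] asks=[-]
After op 2 [order #2] limit_sell(price=105, qty=6): fills=none; bids=[#1:1@97] asks=[#2:6@105]
After op 3 [order #3] limit_sell(price=98, qty=8): fills=none; bids=[#1:1@97] asks=[#3:8@98 #2:6@105]
After op 4 [order #4] limit_sell(price=102, qty=10): fills=none; bids=[#1:1@97] asks=[#3:8@98 #4:10@102 #2:6@105]
After op 5 [order #5] limit_sell(price=98, qty=4): fills=none; bids=[#1:1@97] asks=[#3:8@98 #5:4@98 #4:10@102 #2:6@105]
After op 6 [order #6] limit_buy(price=98, qty=1): fills=#6x#3:1@98; bids=[#1:1@97] asks=[#3:7@98 #5:4@98 #4:10@102 #2:6@105]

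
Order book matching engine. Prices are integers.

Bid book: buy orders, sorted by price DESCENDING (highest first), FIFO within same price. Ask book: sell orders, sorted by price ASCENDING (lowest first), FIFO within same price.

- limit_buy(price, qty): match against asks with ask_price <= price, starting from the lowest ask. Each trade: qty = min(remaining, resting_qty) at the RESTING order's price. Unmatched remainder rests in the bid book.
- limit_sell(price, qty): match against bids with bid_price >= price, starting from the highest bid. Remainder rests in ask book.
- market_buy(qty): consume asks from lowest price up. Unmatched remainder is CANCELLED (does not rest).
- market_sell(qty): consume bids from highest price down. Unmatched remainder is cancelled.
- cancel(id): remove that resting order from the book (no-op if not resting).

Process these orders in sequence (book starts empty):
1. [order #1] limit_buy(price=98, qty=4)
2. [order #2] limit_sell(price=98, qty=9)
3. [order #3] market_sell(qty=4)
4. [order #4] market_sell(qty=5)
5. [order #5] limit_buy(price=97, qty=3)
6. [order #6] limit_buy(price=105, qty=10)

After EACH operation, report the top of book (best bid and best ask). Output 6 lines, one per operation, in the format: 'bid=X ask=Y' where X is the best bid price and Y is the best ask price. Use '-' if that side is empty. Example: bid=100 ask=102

After op 1 [order #1] limit_buy(price=98, qty=4): fills=none; bids=[#1:4@98] asks=[-]
After op 2 [order #2] limit_sell(price=98, qty=9): fills=#1x#2:4@98; bids=[-] asks=[#2:5@98]
After op 3 [order #3] market_sell(qty=4): fills=none; bids=[-] asks=[#2:5@98]
After op 4 [order #4] market_sell(qty=5): fills=none; bids=[-] asks=[#2:5@98]
After op 5 [order #5] limit_buy(price=97, qty=3): fills=none; bids=[#5:3@97] asks=[#2:5@98]
After op 6 [order #6] limit_buy(price=105, qty=10): fills=#6x#2:5@98; bids=[#6:5@105 #5:3@97] asks=[-]

Answer: bid=98 ask=-
bid=- ask=98
bid=- ask=98
bid=- ask=98
bid=97 ask=98
bid=105 ask=-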